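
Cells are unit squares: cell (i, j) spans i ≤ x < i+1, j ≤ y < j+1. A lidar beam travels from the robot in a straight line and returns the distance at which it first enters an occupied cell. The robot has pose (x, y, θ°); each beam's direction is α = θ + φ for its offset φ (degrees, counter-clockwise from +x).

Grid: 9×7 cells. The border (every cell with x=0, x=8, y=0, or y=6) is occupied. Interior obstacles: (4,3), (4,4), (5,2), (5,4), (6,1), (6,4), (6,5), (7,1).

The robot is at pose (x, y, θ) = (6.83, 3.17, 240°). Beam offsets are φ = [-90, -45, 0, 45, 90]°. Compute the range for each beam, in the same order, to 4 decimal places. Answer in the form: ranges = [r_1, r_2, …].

beam 1: φ=-90°, α=150°
  dir = (cos 150°, sin 150°) = (-0.8660, 0.5000); from cell (6,3)
  next x-line at t=0.9584, next y-line at t=1.6600; Δt_x=1.1547, Δt_y=2.0000
    x: enter (5,3) at t=0.9584
    y: enter (5,4) at t=1.6600 ← occupied
  → r_1 = 1.6600
beam 2: φ=-45°, α=195°
  dir = (cos 195°, sin 195°) = (-0.9659, -0.2588); from cell (6,3)
  next x-line at t=0.8593, next y-line at t=0.6568; Δt_x=1.0353, Δt_y=3.8637
    y: enter (6,2) at t=0.6568
    x: enter (5,2) at t=0.8593 ← occupied
  → r_2 = 0.8593
beam 3: φ=0°, α=240°
  dir = (cos 240°, sin 240°) = (-0.5000, -0.8660); from cell (6,3)
  next x-line at t=1.6600, next y-line at t=0.1963; Δt_x=2.0000, Δt_y=1.1547
    y: enter (6,2) at t=0.1963
    y: enter (6,1) at t=1.3510 ← occupied
  → r_3 = 1.3510
beam 4: φ=45°, α=285°
  dir = (cos 285°, sin 285°) = (0.2588, -0.9659); from cell (6,3)
  next x-line at t=0.6568, next y-line at t=0.1760; Δt_x=3.8637, Δt_y=1.0353
    y: enter (6,2) at t=0.1760
    x: enter (7,2) at t=0.6568
    y: enter (7,1) at t=1.2113 ← occupied
  → r_4 = 1.2113
beam 5: φ=90°, α=330°
  dir = (cos 330°, sin 330°) = (0.8660, -0.5000); from cell (6,3)
  next x-line at t=0.1963, next y-line at t=0.3400; Δt_x=1.1547, Δt_y=2.0000
    x: enter (7,3) at t=0.1963
    y: enter (7,2) at t=0.3400
    x: enter (8,2) at t=1.3510 ← occupied
  → r_5 = 1.3510

ranges = [1.6600, 0.8593, 1.3510, 1.2113, 1.3510]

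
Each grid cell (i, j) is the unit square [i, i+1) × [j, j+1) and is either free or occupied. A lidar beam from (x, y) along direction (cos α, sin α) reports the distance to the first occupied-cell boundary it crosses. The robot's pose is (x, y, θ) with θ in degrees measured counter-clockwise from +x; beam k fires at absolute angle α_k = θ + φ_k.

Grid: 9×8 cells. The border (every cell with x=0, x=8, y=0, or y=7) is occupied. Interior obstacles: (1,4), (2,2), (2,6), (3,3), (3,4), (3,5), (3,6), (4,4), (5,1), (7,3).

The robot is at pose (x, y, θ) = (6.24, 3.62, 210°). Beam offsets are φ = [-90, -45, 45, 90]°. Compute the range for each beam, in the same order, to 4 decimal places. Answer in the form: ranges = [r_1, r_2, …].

ranges = [3.9029, 1.4682, 1.6771, 3.0253]

beam 1: φ=-90°, α=120°
  d=(-0.5000,0.8660)  start (6,3)  tX=0.4800 tY=0.4388  stride 1/|dx|=2.0000 1/|dy|=1.1547
    cross y-line → (6,4), t=0.4388
    cross x-line → (5,4), t=0.4800
    cross y-line → (5,5), t=1.5935
    cross x-line → (4,5), t=2.4800
    cross y-line → (4,6), t=2.7482
    cross y-line → (4,7), t=3.9029 (wall)
  → r_1 = 3.9029
beam 2: φ=-45°, α=165°
  d=(-0.9659,0.2588)  start (6,3)  tX=0.2485 tY=1.4682  stride 1/|dx|=1.0353 1/|dy|=3.8637
    cross x-line → (5,3), t=0.2485
    cross x-line → (4,3), t=1.2837
    cross y-line → (4,4), t=1.4682 (wall)
  → r_2 = 1.4682
beam 3: φ=45°, α=255°
  d=(-0.2588,-0.9659)  start (6,3)  tX=0.9273 tY=0.6419  stride 1/|dx|=3.8637 1/|dy|=1.0353
    cross y-line → (6,2), t=0.6419
    cross x-line → (5,2), t=0.9273
    cross y-line → (5,1), t=1.6771 (wall)
  → r_3 = 1.6771
beam 4: φ=90°, α=300°
  d=(0.5000,-0.8660)  start (6,3)  tX=1.5200 tY=0.7159  stride 1/|dx|=2.0000 1/|dy|=1.1547
    cross y-line → (6,2), t=0.7159
    cross x-line → (7,2), t=1.5200
    cross y-line → (7,1), t=1.8706
    cross y-line → (7,0), t=3.0253 (wall)
  → r_4 = 3.0253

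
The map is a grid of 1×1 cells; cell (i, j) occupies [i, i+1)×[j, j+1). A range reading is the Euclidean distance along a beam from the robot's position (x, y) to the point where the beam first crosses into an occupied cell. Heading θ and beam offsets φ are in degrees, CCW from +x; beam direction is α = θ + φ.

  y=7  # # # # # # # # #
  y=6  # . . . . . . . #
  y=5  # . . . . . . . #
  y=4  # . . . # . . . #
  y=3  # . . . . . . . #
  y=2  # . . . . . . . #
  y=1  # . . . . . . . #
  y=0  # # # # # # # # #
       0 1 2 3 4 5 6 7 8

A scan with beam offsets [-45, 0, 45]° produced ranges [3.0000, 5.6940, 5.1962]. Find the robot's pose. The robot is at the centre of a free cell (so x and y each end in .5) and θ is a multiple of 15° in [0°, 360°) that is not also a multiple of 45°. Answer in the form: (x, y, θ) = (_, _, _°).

The pose lattice has 41·16 = 656 candidates. Test each by forward raycasting.
  (2.5, 4.5, 150°): beam 1 = 2.5882 ≠ 3.0000 ✗
  (5.5, 3.5, 120°): beam 1 = 3.6235 ≠ 3.0000 ✗
  (6.5, 4.5, 255°): beam 1 = 6.3509 ≠ 3.0000 ✗
  (7.5, 2.5, 300°): beam 1 = 1.5529 ≠ 3.0000 ✗
  …
  (2.5, 2.5, 15°): r_1=3.0000, r_2=5.6940, r_3=5.1962 — all match ✓
Unique over the lattice → pose = (2.5, 2.5, 15°).

(x, y, θ) = (2.5, 2.5, 15°)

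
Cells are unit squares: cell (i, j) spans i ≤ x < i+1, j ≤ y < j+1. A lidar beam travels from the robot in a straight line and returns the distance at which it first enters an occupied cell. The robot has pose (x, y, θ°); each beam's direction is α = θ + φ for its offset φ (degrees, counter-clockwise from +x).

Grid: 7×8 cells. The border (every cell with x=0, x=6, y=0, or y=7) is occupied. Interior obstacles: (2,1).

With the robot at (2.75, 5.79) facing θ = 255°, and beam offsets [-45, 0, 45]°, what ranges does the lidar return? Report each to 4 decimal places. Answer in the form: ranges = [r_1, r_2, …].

beam 1: φ=-45°, α=210°
  direction (-0.8660, -0.5000); cell (2,5); t to first gridline: x 0.8660, y 1.5800 (then +1.1547 / +2.0000)
    (1,5) via x @ 0.8660
    (1,4) via y @ 1.5800
    (0,4) via x @ 2.0207  # hit
  → r_1 = 2.0207
beam 2: φ=0°, α=255°
  direction (-0.2588, -0.9659); cell (2,5); t to first gridline: x 2.8978, y 0.8179 (then +3.8637 / +1.0353)
    (2,4) via y @ 0.8179
    (2,3) via y @ 1.8531
    (2,2) via y @ 2.8884
    (1,2) via x @ 2.8978
    (1,1) via y @ 3.9237
    (1,0) via y @ 4.9590  # hit
  → r_2 = 4.9590
beam 3: φ=45°, α=300°
  direction (0.5000, -0.8660); cell (2,5); t to first gridline: x 0.5000, y 0.9122 (then +2.0000 / +1.1547)
    (3,5) via x @ 0.5000
    (3,4) via y @ 0.9122
    (3,3) via y @ 2.0669
    (4,3) via x @ 2.5000
    (4,2) via y @ 3.2216
    (4,1) via y @ 4.3763
    (5,1) via x @ 4.5000
    (5,0) via y @ 5.5310  # hit
  → r_3 = 5.5310

ranges = [2.0207, 4.9590, 5.5310]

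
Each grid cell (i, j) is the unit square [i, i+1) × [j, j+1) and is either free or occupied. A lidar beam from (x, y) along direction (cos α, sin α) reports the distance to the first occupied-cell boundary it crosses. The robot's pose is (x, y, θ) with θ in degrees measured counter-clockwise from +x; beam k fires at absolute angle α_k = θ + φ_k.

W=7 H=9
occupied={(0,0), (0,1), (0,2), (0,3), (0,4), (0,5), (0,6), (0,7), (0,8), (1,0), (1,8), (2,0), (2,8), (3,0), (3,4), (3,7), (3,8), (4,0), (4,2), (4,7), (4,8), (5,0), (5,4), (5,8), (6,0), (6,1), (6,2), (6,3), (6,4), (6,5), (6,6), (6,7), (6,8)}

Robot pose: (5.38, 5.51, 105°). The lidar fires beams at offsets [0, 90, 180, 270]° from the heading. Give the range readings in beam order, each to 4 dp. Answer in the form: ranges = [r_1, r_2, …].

ranges = [1.5426, 1.9705, 0.5280, 0.6419]

beam 1: φ=0°, α=105°
  direction (-0.2588, 0.9659); cell (5,5); t to first gridline: x 1.4682, y 0.5073 (then +3.8637 / +1.0353)
    (5,6) via y @ 0.5073
    (4,6) via x @ 1.4682
    (4,7) via y @ 1.5426  # hit
  → r_1 = 1.5426
beam 2: φ=90°, α=195°
  direction (-0.9659, -0.2588); cell (5,5); t to first gridline: x 0.3934, y 1.9705 (then +1.0353 / +3.8637)
    (4,5) via x @ 0.3934
    (3,5) via x @ 1.4287
    (3,4) via y @ 1.9705  # hit
  → r_2 = 1.9705
beam 3: φ=180°, α=285°
  direction (0.2588, -0.9659); cell (5,5); t to first gridline: x 2.3955, y 0.5280 (then +3.8637 / +1.0353)
    (5,4) via y @ 0.5280  # hit
  → r_3 = 0.5280
beam 4: φ=270°, α=15°
  direction (0.9659, 0.2588); cell (5,5); t to first gridline: x 0.6419, y 1.8932 (then +1.0353 / +3.8637)
    (6,5) via x @ 0.6419  # hit
  → r_4 = 0.6419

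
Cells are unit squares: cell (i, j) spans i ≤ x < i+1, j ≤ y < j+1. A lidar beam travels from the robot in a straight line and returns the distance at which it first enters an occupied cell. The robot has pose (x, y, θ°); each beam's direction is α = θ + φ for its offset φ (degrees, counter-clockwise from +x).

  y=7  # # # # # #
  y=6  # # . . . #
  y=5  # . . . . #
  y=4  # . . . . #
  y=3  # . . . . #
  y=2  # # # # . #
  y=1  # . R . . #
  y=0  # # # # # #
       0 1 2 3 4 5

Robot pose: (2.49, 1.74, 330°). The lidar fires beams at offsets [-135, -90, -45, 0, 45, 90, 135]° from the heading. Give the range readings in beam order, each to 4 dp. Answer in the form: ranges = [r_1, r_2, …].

beam 1: φ=-135°, α=195°
  dir = (cos 195°, sin 195°) = (-0.9659, -0.2588); from cell (2,1)
  next x-line at t=0.5073, next y-line at t=2.8591; Δt_x=1.0353, Δt_y=3.8637
    x: enter (1,1) at t=0.5073
    x: enter (0,1) at t=1.5426 ← occupied
  → r_1 = 1.5426
beam 2: φ=-90°, α=240°
  dir = (cos 240°, sin 240°) = (-0.5000, -0.8660); from cell (2,1)
  next x-line at t=0.9800, next y-line at t=0.8545; Δt_x=2.0000, Δt_y=1.1547
    y: enter (2,0) at t=0.8545 ← occupied
  → r_2 = 0.8545
beam 3: φ=-45°, α=285°
  dir = (cos 285°, sin 285°) = (0.2588, -0.9659); from cell (2,1)
  next x-line at t=1.9705, next y-line at t=0.7661; Δt_x=3.8637, Δt_y=1.0353
    y: enter (2,0) at t=0.7661 ← occupied
  → r_3 = 0.7661
beam 4: φ=0°, α=330°
  dir = (cos 330°, sin 330°) = (0.8660, -0.5000); from cell (2,1)
  next x-line at t=0.5889, next y-line at t=1.4800; Δt_x=1.1547, Δt_y=2.0000
    x: enter (3,1) at t=0.5889
    y: enter (3,0) at t=1.4800 ← occupied
  → r_4 = 1.4800
beam 5: φ=45°, α=15°
  dir = (cos 15°, sin 15°) = (0.9659, 0.2588); from cell (2,1)
  next x-line at t=0.5280, next y-line at t=1.0046; Δt_x=1.0353, Δt_y=3.8637
    x: enter (3,1) at t=0.5280
    y: enter (3,2) at t=1.0046 ← occupied
  → r_5 = 1.0046
beam 6: φ=90°, α=60°
  dir = (cos 60°, sin 60°) = (0.5000, 0.8660); from cell (2,1)
  next x-line at t=1.0200, next y-line at t=0.3002; Δt_x=2.0000, Δt_y=1.1547
    y: enter (2,2) at t=0.3002 ← occupied
  → r_6 = 0.3002
beam 7: φ=135°, α=105°
  dir = (cos 105°, sin 105°) = (-0.2588, 0.9659); from cell (2,1)
  next x-line at t=1.8932, next y-line at t=0.2692; Δt_x=3.8637, Δt_y=1.0353
    y: enter (2,2) at t=0.2692 ← occupied
  → r_7 = 0.2692

ranges = [1.5426, 0.8545, 0.7661, 1.4800, 1.0046, 0.3002, 0.2692]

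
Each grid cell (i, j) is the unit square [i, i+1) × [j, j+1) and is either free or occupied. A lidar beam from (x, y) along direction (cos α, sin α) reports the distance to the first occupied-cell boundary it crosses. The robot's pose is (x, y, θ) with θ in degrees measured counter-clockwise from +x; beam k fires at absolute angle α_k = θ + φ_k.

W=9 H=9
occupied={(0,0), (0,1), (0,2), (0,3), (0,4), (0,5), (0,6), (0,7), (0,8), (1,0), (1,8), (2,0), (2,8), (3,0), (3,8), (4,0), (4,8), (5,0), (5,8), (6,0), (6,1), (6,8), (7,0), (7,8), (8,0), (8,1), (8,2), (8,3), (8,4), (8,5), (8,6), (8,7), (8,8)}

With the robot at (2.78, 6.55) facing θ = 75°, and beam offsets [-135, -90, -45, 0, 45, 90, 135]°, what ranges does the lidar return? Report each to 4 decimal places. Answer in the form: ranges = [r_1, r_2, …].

beam 1: φ=-135°, α=300°
  direction (0.5000, -0.8660); cell (2,6); t to first gridline: x 0.4400, y 0.6351 (then +2.0000 / +1.1547)
    (3,6) via x @ 0.4400
    (3,5) via y @ 0.6351
    (3,4) via y @ 1.7898
    (4,4) via x @ 2.4400
    (4,3) via y @ 2.9445
    (4,2) via y @ 4.0992
    (5,2) via x @ 4.4400
    (5,1) via y @ 5.2539
    (5,0) via y @ 6.4086  # hit
  → r_1 = 6.4086
beam 2: φ=-90°, α=345°
  direction (0.9659, -0.2588); cell (2,6); t to first gridline: x 0.2278, y 2.1250 (then +1.0353 / +3.8637)
    (3,6) via x @ 0.2278
    (4,6) via x @ 1.2630
    (4,5) via y @ 2.1250
    (5,5) via x @ 2.2983
    (6,5) via x @ 3.3336
    (7,5) via x @ 4.3689
    (8,5) via x @ 5.4041  # hit
  → r_2 = 5.4041
beam 3: φ=-45°, α=30°
  direction (0.8660, 0.5000); cell (2,6); t to first gridline: x 0.2540, y 0.9000 (then +1.1547 / +2.0000)
    (3,6) via x @ 0.2540
    (3,7) via y @ 0.9000
    (4,7) via x @ 1.4087
    (5,7) via x @ 2.5634
    (5,8) via y @ 2.9000  # hit
  → r_3 = 2.9000
beam 4: φ=0°, α=75°
  direction (0.2588, 0.9659); cell (2,6); t to first gridline: x 0.8500, y 0.4659 (then +3.8637 / +1.0353)
    (2,7) via y @ 0.4659
    (3,7) via x @ 0.8500
    (3,8) via y @ 1.5012  # hit
  → r_4 = 1.5012
beam 5: φ=45°, α=120°
  direction (-0.5000, 0.8660); cell (2,6); t to first gridline: x 1.5600, y 0.5196 (then +2.0000 / +1.1547)
    (2,7) via y @ 0.5196
    (1,7) via x @ 1.5600
    (1,8) via y @ 1.6743  # hit
  → r_5 = 1.6743
beam 6: φ=90°, α=165°
  direction (-0.9659, 0.2588); cell (2,6); t to first gridline: x 0.8075, y 1.7387 (then +1.0353 / +3.8637)
    (1,6) via x @ 0.8075
    (1,7) via y @ 1.7387
    (0,7) via x @ 1.8428  # hit
  → r_6 = 1.8428
beam 7: φ=135°, α=210°
  direction (-0.8660, -0.5000); cell (2,6); t to first gridline: x 0.9007, y 1.1000 (then +1.1547 / +2.0000)
    (1,6) via x @ 0.9007
    (1,5) via y @ 1.1000
    (0,5) via x @ 2.0554  # hit
  → r_7 = 2.0554

ranges = [6.4086, 5.4041, 2.9000, 1.5012, 1.6743, 1.8428, 2.0554]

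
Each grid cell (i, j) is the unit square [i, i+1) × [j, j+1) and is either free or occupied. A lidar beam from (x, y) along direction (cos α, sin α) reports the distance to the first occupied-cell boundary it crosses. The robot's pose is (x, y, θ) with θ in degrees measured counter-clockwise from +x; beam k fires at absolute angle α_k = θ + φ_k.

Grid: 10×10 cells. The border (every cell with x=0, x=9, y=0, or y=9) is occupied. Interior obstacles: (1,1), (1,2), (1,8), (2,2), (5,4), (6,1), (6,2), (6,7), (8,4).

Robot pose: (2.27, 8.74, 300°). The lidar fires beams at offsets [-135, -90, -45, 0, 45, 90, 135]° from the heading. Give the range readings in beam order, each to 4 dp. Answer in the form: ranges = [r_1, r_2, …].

beam 1: φ=-135°, α=165°
  cosα=-0.9659 sinα=0.2588 | (2,8) | tMaxX 0.2795 tMaxY 1.0046 | tΔX 1.0353 tΔY 3.8637
    t=0.2795 [x] (1,8) — stop
  → r_1 = 0.2795
beam 2: φ=-90°, α=210°
  cosα=-0.8660 sinα=-0.5000 | (2,8) | tMaxX 0.3118 tMaxY 1.4800 | tΔX 1.1547 tΔY 2.0000
    t=0.3118 [x] (1,8) — stop
  → r_2 = 0.3118
beam 3: φ=-45°, α=255°
  cosα=-0.2588 sinα=-0.9659 | (2,8) | tMaxX 1.0432 tMaxY 0.7661 | tΔX 3.8637 tΔY 1.0353
    t=0.7661 [y] (2,7)
    t=1.0432 [x] (1,7)
    t=1.8014 [y] (1,6)
    t=2.8367 [y] (1,5)
    t=3.8719 [y] (1,4)
    t=4.9069 [x] (0,4) — stop
  → r_3 = 4.9069
beam 4: φ=0°, α=300°
  cosα=0.5000 sinα=-0.8660 | (2,8) | tMaxX 1.4600 tMaxY 0.8545 | tΔX 2.0000 tΔY 1.1547
    t=0.8545 [y] (2,7)
    t=1.4600 [x] (3,7)
    t=2.0092 [y] (3,6)
    t=3.1639 [y] (3,5)
    t=3.4600 [x] (4,5)
    t=4.3186 [y] (4,4)
    t=5.4600 [x] (5,4) — stop
  → r_4 = 5.4600
beam 5: φ=45°, α=345°
  cosα=0.9659 sinα=-0.2588 | (2,8) | tMaxX 0.7558 tMaxY 2.8591 | tΔX 1.0353 tΔY 3.8637
    t=0.7558 [x] (3,8)
    t=1.7910 [x] (4,8)
    t=2.8263 [x] (5,8)
    t=2.8591 [y] (5,7)
    t=3.8616 [x] (6,7) — stop
  → r_5 = 3.8616
beam 6: φ=90°, α=30°
  cosα=0.8660 sinα=0.5000 | (2,8) | tMaxX 0.8429 tMaxY 0.5200 | tΔX 1.1547 tΔY 2.0000
    t=0.5200 [y] (2,9) — stop
  → r_6 = 0.5200
beam 7: φ=135°, α=75°
  cosα=0.2588 sinα=0.9659 | (2,8) | tMaxX 2.8205 tMaxY 0.2692 | tΔX 3.8637 tΔY 1.0353
    t=0.2692 [y] (2,9) — stop
  → r_7 = 0.2692

ranges = [0.2795, 0.3118, 4.9069, 5.4600, 3.8616, 0.5200, 0.2692]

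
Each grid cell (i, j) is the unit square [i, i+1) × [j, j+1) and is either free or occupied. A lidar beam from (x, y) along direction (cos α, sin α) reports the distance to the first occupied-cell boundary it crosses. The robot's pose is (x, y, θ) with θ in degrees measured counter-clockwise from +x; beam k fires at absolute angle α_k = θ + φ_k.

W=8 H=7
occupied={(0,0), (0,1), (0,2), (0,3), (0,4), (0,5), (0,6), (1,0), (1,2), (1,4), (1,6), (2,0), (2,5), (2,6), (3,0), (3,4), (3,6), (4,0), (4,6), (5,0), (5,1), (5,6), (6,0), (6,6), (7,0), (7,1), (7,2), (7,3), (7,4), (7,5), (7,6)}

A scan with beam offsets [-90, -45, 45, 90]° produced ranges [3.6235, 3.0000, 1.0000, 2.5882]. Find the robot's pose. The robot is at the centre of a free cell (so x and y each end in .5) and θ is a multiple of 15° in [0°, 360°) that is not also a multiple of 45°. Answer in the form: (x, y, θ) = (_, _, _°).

The pose lattice has 25·16 = 400 candidates. Test each by forward raycasting.
  (4.5, 4.5, 30°): beam 1 = 2.8868 ≠ 3.6235 ✗
  (5.5, 5.5, 165°): beam 1 = 0.5176 ≠ 3.6235 ✗
  (4.5, 1.5, 150°): beam 1 = 5.0000 ≠ 3.6235 ✗
  (1.5, 5.5, 15°): beam 1 = 0.5176 ≠ 3.6235 ✗
  (1.5, 1.5, 240°): beam 1 = 0.5774 ≠ 3.6235 ✗
  …
  (4.5, 2.5, 255°): r_1=3.6235, r_2=3.0000, r_3=1.0000, r_4=2.5882 — all match ✓
Only this pose fits every beam.

(x, y, θ) = (4.5, 2.5, 255°)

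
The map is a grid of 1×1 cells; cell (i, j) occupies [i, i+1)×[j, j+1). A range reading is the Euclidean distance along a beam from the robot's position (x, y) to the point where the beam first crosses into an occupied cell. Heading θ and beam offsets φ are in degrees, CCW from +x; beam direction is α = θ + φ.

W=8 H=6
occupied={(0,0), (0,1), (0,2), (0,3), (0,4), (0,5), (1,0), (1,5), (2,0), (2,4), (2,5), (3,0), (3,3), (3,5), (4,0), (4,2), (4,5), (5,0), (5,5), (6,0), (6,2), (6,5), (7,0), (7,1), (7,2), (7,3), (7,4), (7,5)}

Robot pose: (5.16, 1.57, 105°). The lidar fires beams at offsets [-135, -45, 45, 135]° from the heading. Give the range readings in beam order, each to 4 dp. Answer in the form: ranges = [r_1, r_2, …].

ranges = [1.1400, 3.6800, 0.8600, 0.6582]

beam 1: φ=-135°, α=330°
  d=(0.8660,-0.5000)  start (5,1)  tX=0.9699 tY=1.1400  stride 1/|dx|=1.1547 1/|dy|=2.0000
    cross x-line → (6,1), t=0.9699
    cross y-line → (6,0), t=1.1400 (wall)
  → r_1 = 1.1400
beam 2: φ=-45°, α=60°
  d=(0.5000,0.8660)  start (5,1)  tX=1.6800 tY=0.4965  stride 1/|dx|=2.0000 1/|dy|=1.1547
    cross y-line → (5,2), t=0.4965
    cross y-line → (5,3), t=1.6512
    cross x-line → (6,3), t=1.6800
    cross y-line → (6,4), t=2.8059
    cross x-line → (7,4), t=3.6800 (wall)
  → r_2 = 3.6800
beam 3: φ=45°, α=150°
  d=(-0.8660,0.5000)  start (5,1)  tX=0.1848 tY=0.8600  stride 1/|dx|=1.1547 1/|dy|=2.0000
    cross x-line → (4,1), t=0.1848
    cross y-line → (4,2), t=0.8600 (wall)
  → r_3 = 0.8600
beam 4: φ=135°, α=240°
  d=(-0.5000,-0.8660)  start (5,1)  tX=0.3200 tY=0.6582  stride 1/|dx|=2.0000 1/|dy|=1.1547
    cross x-line → (4,1), t=0.3200
    cross y-line → (4,0), t=0.6582 (wall)
  → r_4 = 0.6582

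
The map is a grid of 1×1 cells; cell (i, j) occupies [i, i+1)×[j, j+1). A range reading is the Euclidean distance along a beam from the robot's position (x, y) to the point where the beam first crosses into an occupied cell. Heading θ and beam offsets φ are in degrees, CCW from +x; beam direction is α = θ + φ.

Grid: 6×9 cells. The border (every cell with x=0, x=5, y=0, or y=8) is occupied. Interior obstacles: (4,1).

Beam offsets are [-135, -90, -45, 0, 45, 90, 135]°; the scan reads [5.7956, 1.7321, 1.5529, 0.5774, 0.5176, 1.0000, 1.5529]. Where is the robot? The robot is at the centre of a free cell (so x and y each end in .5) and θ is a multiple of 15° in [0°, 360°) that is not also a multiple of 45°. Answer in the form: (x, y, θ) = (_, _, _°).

(x, y, θ) = (2.5, 1.5, 240°)

Enumerate (i+0.5, j+0.5, θ) over the 27 free cells and 16 admissible headings. For each, cast all 7 beams and compare to the given ranges.
  (4.5, 6.5, 120°): beam 1 = 0.5176 ≠ 5.7956 ✗
  (2.5, 7.5, 210°): beam 1 = 0.5176 ≠ 5.7956 ✗
  (1.5, 1.5, 165°): beam 1 = 4.0415 ≠ 5.7956 ✗
  …
  (2.5, 1.5, 240°): r_1=5.7956, r_2=1.7321, r_3=1.5529, r_4=0.5774, r_5=0.5176, r_6=1.0000, r_7=1.5529 — all match ✓
Only this pose fits every beam.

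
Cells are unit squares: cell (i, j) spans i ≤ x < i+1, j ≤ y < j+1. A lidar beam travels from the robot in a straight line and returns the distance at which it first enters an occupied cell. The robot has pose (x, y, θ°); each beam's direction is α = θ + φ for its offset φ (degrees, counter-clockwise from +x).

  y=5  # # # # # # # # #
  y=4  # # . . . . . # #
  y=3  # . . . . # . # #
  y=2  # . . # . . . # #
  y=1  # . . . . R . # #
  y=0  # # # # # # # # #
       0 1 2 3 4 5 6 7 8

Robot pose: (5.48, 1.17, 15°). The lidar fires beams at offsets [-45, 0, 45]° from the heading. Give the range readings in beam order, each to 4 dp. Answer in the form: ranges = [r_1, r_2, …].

ranges = [0.3400, 1.5736, 3.0400]

beam 1: φ=-45°, α=330°
  dir = (cos 330°, sin 330°) = (0.8660, -0.5000); from cell (5,1)
  next x-line at t=0.6004, next y-line at t=0.3400; Δt_x=1.1547, Δt_y=2.0000
    y: enter (5,0) at t=0.3400 ← occupied
  → r_1 = 0.3400
beam 2: φ=0°, α=15°
  dir = (cos 15°, sin 15°) = (0.9659, 0.2588); from cell (5,1)
  next x-line at t=0.5383, next y-line at t=3.2069; Δt_x=1.0353, Δt_y=3.8637
    x: enter (6,1) at t=0.5383
    x: enter (7,1) at t=1.5736 ← occupied
  → r_2 = 1.5736
beam 3: φ=45°, α=60°
  dir = (cos 60°, sin 60°) = (0.5000, 0.8660); from cell (5,1)
  next x-line at t=1.0400, next y-line at t=0.9584; Δt_x=2.0000, Δt_y=1.1547
    y: enter (5,2) at t=0.9584
    x: enter (6,2) at t=1.0400
    y: enter (6,3) at t=2.1131
    x: enter (7,3) at t=3.0400 ← occupied
  → r_3 = 3.0400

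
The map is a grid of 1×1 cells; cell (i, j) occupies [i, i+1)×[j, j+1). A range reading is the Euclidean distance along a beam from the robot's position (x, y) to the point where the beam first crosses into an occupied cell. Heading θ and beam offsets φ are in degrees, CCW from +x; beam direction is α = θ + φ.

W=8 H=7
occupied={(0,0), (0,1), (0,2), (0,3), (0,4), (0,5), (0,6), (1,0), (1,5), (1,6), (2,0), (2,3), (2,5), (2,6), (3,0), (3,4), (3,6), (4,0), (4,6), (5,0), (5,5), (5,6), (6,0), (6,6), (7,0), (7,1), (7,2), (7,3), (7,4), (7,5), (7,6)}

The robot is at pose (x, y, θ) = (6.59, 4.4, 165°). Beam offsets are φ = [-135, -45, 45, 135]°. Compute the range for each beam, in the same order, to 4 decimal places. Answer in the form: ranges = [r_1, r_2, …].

ranges = [0.4734, 1.1800, 6.4548, 0.8200]

beam 1: φ=-135°, α=30°
  dir = (cos 30°, sin 30°) = (0.8660, 0.5000); from cell (6,4)
  next x-line at t=0.4734, next y-line at t=1.2000; Δt_x=1.1547, Δt_y=2.0000
    x: enter (7,4) at t=0.4734 ← occupied
  → r_1 = 0.4734
beam 2: φ=-45°, α=120°
  dir = (cos 120°, sin 120°) = (-0.5000, 0.8660); from cell (6,4)
  next x-line at t=1.1800, next y-line at t=0.6928; Δt_x=2.0000, Δt_y=1.1547
    y: enter (6,5) at t=0.6928
    x: enter (5,5) at t=1.1800 ← occupied
  → r_2 = 1.1800
beam 3: φ=45°, α=210°
  dir = (cos 210°, sin 210°) = (-0.8660, -0.5000); from cell (6,4)
  next x-line at t=0.6813, next y-line at t=0.8000; Δt_x=1.1547, Δt_y=2.0000
    x: enter (5,4) at t=0.6813
    y: enter (5,3) at t=0.8000
    x: enter (4,3) at t=1.8360
    y: enter (4,2) at t=2.8000
    x: enter (3,2) at t=2.9907
    x: enter (2,2) at t=4.1454
    y: enter (2,1) at t=4.8000
    x: enter (1,1) at t=5.3001
    x: enter (0,1) at t=6.4548 ← occupied
  → r_3 = 6.4548
beam 4: φ=135°, α=300°
  dir = (cos 300°, sin 300°) = (0.5000, -0.8660); from cell (6,4)
  next x-line at t=0.8200, next y-line at t=0.4619; Δt_x=2.0000, Δt_y=1.1547
    y: enter (6,3) at t=0.4619
    x: enter (7,3) at t=0.8200 ← occupied
  → r_4 = 0.8200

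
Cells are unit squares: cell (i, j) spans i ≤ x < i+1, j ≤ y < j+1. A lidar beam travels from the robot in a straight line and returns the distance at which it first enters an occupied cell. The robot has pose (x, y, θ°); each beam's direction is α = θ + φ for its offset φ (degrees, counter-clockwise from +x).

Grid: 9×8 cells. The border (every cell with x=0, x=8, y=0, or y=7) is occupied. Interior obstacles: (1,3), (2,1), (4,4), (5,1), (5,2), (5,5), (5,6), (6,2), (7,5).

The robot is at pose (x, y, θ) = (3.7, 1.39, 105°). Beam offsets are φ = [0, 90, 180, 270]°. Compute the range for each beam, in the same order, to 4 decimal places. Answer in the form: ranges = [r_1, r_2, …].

beam 1: φ=0°, α=105°
  direction (-0.2588, 0.9659); cell (3,1); t to first gridline: x 2.7046, y 0.6315 (then +3.8637 / +1.0353)
    (3,2) via y @ 0.6315
    (3,3) via y @ 1.6668
    (3,4) via y @ 2.7021
    (2,4) via x @ 2.7046
    (2,5) via y @ 3.7373
    (2,6) via y @ 4.7726
    (2,7) via y @ 5.8079  # hit
  → r_1 = 5.8079
beam 2: φ=90°, α=195°
  direction (-0.9659, -0.2588); cell (3,1); t to first gridline: x 0.7247, y 1.5068 (then +1.0353 / +3.8637)
    (2,1) via x @ 0.7247  # hit
  → r_2 = 0.7247
beam 3: φ=180°, α=285°
  direction (0.2588, -0.9659); cell (3,1); t to first gridline: x 1.1591, y 0.4038 (then +3.8637 / +1.0353)
    (3,0) via y @ 0.4038  # hit
  → r_3 = 0.4038
beam 4: φ=270°, α=15°
  direction (0.9659, 0.2588); cell (3,1); t to first gridline: x 0.3106, y 2.3569 (then +1.0353 / +3.8637)
    (4,1) via x @ 0.3106
    (5,1) via x @ 1.3459  # hit
  → r_4 = 1.3459

ranges = [5.8079, 0.7247, 0.4038, 1.3459]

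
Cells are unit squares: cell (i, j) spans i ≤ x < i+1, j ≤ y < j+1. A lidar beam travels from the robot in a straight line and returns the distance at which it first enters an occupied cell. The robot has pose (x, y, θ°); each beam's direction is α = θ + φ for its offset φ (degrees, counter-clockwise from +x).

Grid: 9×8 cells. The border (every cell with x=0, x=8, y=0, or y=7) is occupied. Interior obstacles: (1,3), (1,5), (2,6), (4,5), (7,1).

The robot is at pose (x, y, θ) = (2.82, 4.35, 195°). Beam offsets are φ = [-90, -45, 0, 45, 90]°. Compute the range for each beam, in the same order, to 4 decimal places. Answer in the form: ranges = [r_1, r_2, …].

beam 1: φ=-90°, α=105°
  dir = (cos 105°, sin 105°) = (-0.2588, 0.9659); from cell (2,4)
  next x-line at t=3.1682, next y-line at t=0.6729; Δt_x=3.8637, Δt_y=1.0353
    y: enter (2,5) at t=0.6729
    y: enter (2,6) at t=1.7082 ← occupied
  → r_1 = 1.7082
beam 2: φ=-45°, α=150°
  dir = (cos 150°, sin 150°) = (-0.8660, 0.5000); from cell (2,4)
  next x-line at t=0.9469, next y-line at t=1.3000; Δt_x=1.1547, Δt_y=2.0000
    x: enter (1,4) at t=0.9469
    y: enter (1,5) at t=1.3000 ← occupied
  → r_2 = 1.3000
beam 3: φ=0°, α=195°
  dir = (cos 195°, sin 195°) = (-0.9659, -0.2588); from cell (2,4)
  next x-line at t=0.8489, next y-line at t=1.3523; Δt_x=1.0353, Δt_y=3.8637
    x: enter (1,4) at t=0.8489
    y: enter (1,3) at t=1.3523 ← occupied
  → r_3 = 1.3523
beam 4: φ=45°, α=240°
  dir = (cos 240°, sin 240°) = (-0.5000, -0.8660); from cell (2,4)
  next x-line at t=1.6400, next y-line at t=0.4041; Δt_x=2.0000, Δt_y=1.1547
    y: enter (2,3) at t=0.4041
    y: enter (2,2) at t=1.5588
    x: enter (1,2) at t=1.6400
    y: enter (1,1) at t=2.7135
    x: enter (0,1) at t=3.6400 ← occupied
  → r_4 = 3.6400
beam 5: φ=90°, α=285°
  dir = (cos 285°, sin 285°) = (0.2588, -0.9659); from cell (2,4)
  next x-line at t=0.6955, next y-line at t=0.3623; Δt_x=3.8637, Δt_y=1.0353
    y: enter (2,3) at t=0.3623
    x: enter (3,3) at t=0.6955
    y: enter (3,2) at t=1.3976
    y: enter (3,1) at t=2.4329
    y: enter (3,0) at t=3.4682 ← occupied
  → r_5 = 3.4682

ranges = [1.7082, 1.3000, 1.3523, 3.6400, 3.4682]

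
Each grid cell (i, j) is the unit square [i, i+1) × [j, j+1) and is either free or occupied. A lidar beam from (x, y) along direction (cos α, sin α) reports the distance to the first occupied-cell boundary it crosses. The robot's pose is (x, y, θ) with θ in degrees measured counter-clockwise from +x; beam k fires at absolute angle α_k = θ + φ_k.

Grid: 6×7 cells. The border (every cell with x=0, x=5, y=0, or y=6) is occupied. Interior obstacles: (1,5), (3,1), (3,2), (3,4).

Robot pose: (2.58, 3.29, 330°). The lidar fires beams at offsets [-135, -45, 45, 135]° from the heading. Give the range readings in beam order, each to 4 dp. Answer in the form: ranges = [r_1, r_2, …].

ranges = [1.6357, 1.6228, 2.5054, 2.2409]

beam 1: φ=-135°, α=195°
  direction (-0.9659, -0.2588); cell (2,3); t to first gridline: x 0.6005, y 1.1205 (then +1.0353 / +3.8637)
    (1,3) via x @ 0.6005
    (1,2) via y @ 1.1205
    (0,2) via x @ 1.6357  # hit
  → r_1 = 1.6357
beam 2: φ=-45°, α=285°
  direction (0.2588, -0.9659); cell (2,3); t to first gridline: x 1.6228, y 0.3002 (then +3.8637 / +1.0353)
    (2,2) via y @ 0.3002
    (2,1) via y @ 1.3355
    (3,1) via x @ 1.6228  # hit
  → r_2 = 1.6228
beam 3: φ=45°, α=15°
  direction (0.9659, 0.2588); cell (2,3); t to first gridline: x 0.4348, y 2.7432 (then +1.0353 / +3.8637)
    (3,3) via x @ 0.4348
    (4,3) via x @ 1.4701
    (5,3) via x @ 2.5054  # hit
  → r_3 = 2.5054
beam 4: φ=135°, α=105°
  direction (-0.2588, 0.9659); cell (2,3); t to first gridline: x 2.2409, y 0.7350 (then +3.8637 / +1.0353)
    (2,4) via y @ 0.7350
    (2,5) via y @ 1.7703
    (1,5) via x @ 2.2409  # hit
  → r_4 = 2.2409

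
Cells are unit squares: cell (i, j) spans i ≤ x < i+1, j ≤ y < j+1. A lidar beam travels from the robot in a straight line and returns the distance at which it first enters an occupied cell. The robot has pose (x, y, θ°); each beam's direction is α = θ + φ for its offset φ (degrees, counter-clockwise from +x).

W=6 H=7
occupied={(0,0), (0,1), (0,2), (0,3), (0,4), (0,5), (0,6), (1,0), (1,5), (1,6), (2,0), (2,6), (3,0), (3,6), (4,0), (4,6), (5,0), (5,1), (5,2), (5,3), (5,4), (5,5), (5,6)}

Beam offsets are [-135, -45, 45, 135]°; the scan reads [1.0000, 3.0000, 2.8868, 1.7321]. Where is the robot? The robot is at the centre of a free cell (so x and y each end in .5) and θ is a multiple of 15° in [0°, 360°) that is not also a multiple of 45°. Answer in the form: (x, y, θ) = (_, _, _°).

Candidates: 19 free-cell centres × 16 headings = 304 poses. Raycast each; keep the one whose scan matches to 4 dp.
  (2.5, 1.5, 195°): beam 1 = 5.0000 ≠ 1.0000 ✗
  (1.5, 2.5, 150°): beam 1 = 3.6235 ≠ 1.0000 ✗
  (2.5, 2.5, 30°): beam 1 = 1.5529 ≠ 1.0000 ✗
  …
  (2.5, 4.5, 285°): r_1=1.0000, r_2=3.0000, r_3=2.8868, r_4=1.7321 — all match ✓
Unique over the lattice → pose = (2.5, 4.5, 285°).

(x, y, θ) = (2.5, 4.5, 285°)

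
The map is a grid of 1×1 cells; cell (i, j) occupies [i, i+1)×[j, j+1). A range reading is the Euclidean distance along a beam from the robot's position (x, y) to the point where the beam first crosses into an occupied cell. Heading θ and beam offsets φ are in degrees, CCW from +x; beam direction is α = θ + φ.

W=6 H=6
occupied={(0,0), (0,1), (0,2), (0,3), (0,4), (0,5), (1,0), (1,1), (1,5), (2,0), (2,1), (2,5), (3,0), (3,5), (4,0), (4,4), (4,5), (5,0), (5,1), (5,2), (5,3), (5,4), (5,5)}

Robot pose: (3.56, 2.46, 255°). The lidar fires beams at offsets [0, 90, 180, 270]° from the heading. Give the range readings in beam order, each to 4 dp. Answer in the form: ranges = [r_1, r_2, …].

ranges = [1.5115, 1.4908, 1.7000, 2.6503]

beam 1: φ=0°, α=255°
  dir = (cos 255°, sin 255°) = (-0.2588, -0.9659); from cell (3,2)
  next x-line at t=2.1637, next y-line at t=0.4762; Δt_x=3.8637, Δt_y=1.0353
    y: enter (3,1) at t=0.4762
    y: enter (3,0) at t=1.5115 ← occupied
  → r_1 = 1.5115
beam 2: φ=90°, α=345°
  dir = (cos 345°, sin 345°) = (0.9659, -0.2588); from cell (3,2)
  next x-line at t=0.4555, next y-line at t=1.7773; Δt_x=1.0353, Δt_y=3.8637
    x: enter (4,2) at t=0.4555
    x: enter (5,2) at t=1.4908 ← occupied
  → r_2 = 1.4908
beam 3: φ=180°, α=75°
  dir = (cos 75°, sin 75°) = (0.2588, 0.9659); from cell (3,2)
  next x-line at t=1.7000, next y-line at t=0.5590; Δt_x=3.8637, Δt_y=1.0353
    y: enter (3,3) at t=0.5590
    y: enter (3,4) at t=1.5943
    x: enter (4,4) at t=1.7000 ← occupied
  → r_3 = 1.7000
beam 4: φ=270°, α=165°
  dir = (cos 165°, sin 165°) = (-0.9659, 0.2588); from cell (3,2)
  next x-line at t=0.5798, next y-line at t=2.0864; Δt_x=1.0353, Δt_y=3.8637
    x: enter (2,2) at t=0.5798
    x: enter (1,2) at t=1.6150
    y: enter (1,3) at t=2.0864
    x: enter (0,3) at t=2.6503 ← occupied
  → r_4 = 2.6503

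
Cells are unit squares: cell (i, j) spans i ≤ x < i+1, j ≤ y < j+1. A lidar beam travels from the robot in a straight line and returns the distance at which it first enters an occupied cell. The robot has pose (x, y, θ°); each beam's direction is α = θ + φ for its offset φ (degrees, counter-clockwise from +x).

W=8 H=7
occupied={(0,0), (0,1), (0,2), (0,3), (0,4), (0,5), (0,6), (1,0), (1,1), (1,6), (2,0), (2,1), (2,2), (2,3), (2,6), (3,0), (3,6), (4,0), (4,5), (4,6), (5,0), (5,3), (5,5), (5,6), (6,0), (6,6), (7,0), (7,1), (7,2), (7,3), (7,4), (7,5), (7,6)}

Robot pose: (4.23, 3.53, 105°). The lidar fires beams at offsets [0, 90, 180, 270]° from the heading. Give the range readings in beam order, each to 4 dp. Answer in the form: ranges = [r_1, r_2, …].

beam 1: φ=0°, α=105°
  d=(-0.2588,0.9659)  start (4,3)  tX=0.8887 tY=0.4866  stride 1/|dx|=3.8637 1/|dy|=1.0353
    cross y-line → (4,4), t=0.4866
    cross x-line → (3,4), t=0.8887
    cross y-line → (3,5), t=1.5219
    cross y-line → (3,6), t=2.5571 (wall)
  → r_1 = 2.5571
beam 2: φ=90°, α=195°
  d=(-0.9659,-0.2588)  start (4,3)  tX=0.2381 tY=2.0478  stride 1/|dx|=1.0353 1/|dy|=3.8637
    cross x-line → (3,3), t=0.2381
    cross x-line → (2,3), t=1.2734 (wall)
  → r_2 = 1.2734
beam 3: φ=180°, α=285°
  d=(0.2588,-0.9659)  start (4,3)  tX=2.9751 tY=0.5487  stride 1/|dx|=3.8637 1/|dy|=1.0353
    cross y-line → (4,2), t=0.5487
    cross y-line → (4,1), t=1.5840
    cross y-line → (4,0), t=2.6192 (wall)
  → r_3 = 2.6192
beam 4: φ=270°, α=15°
  d=(0.9659,0.2588)  start (4,3)  tX=0.7972 tY=1.8159  stride 1/|dx|=1.0353 1/|dy|=3.8637
    cross x-line → (5,3), t=0.7972 (wall)
  → r_4 = 0.7972

ranges = [2.5571, 1.2734, 2.6192, 0.7972]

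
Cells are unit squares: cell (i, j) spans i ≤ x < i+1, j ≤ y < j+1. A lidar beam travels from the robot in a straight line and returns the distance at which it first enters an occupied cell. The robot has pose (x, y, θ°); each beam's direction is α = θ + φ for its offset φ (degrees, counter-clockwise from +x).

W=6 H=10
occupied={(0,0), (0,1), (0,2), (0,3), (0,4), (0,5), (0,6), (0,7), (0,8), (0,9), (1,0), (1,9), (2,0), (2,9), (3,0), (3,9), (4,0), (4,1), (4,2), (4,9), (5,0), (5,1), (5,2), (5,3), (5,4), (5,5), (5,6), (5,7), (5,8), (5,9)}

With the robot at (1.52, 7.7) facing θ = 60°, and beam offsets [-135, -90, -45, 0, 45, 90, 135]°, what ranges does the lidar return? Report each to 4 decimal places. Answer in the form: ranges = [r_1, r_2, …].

beam 1: φ=-135°, α=285°
  direction (0.2588, -0.9659); cell (1,7); t to first gridline: x 1.8546, y 0.7247 (then +3.8637 / +1.0353)
    (1,6) via y @ 0.7247
    (1,5) via y @ 1.7600
    (2,5) via x @ 1.8546
    (2,4) via y @ 2.7952
    (2,3) via y @ 3.8305
    (2,2) via y @ 4.8658
    (3,2) via x @ 5.7183
    (3,1) via y @ 5.9011
    (3,0) via y @ 6.9364  # hit
  → r_1 = 6.9364
beam 2: φ=-90°, α=330°
  direction (0.8660, -0.5000); cell (1,7); t to first gridline: x 0.5543, y 1.4000 (then +1.1547 / +2.0000)
    (2,7) via x @ 0.5543
    (2,6) via y @ 1.4000
    (3,6) via x @ 1.7090
    (4,6) via x @ 2.8637
    (4,5) via y @ 3.4000
    (5,5) via x @ 4.0184  # hit
  → r_2 = 4.0184
beam 3: φ=-45°, α=15°
  direction (0.9659, 0.2588); cell (1,7); t to first gridline: x 0.4969, y 1.1591 (then +1.0353 / +3.8637)
    (2,7) via x @ 0.4969
    (2,8) via y @ 1.1591
    (3,8) via x @ 1.5322
    (4,8) via x @ 2.5675
    (5,8) via x @ 3.6028  # hit
  → r_3 = 3.6028
beam 4: φ=0°, α=60°
  direction (0.5000, 0.8660); cell (1,7); t to first gridline: x 0.9600, y 0.3464 (then +2.0000 / +1.1547)
    (1,8) via y @ 0.3464
    (2,8) via x @ 0.9600
    (2,9) via y @ 1.5011  # hit
  → r_4 = 1.5011
beam 5: φ=45°, α=105°
  direction (-0.2588, 0.9659); cell (1,7); t to first gridline: x 2.0091, y 0.3106 (then +3.8637 / +1.0353)
    (1,8) via y @ 0.3106
    (1,9) via y @ 1.3459  # hit
  → r_5 = 1.3459
beam 6: φ=90°, α=150°
  direction (-0.8660, 0.5000); cell (1,7); t to first gridline: x 0.6004, y 0.6000 (then +1.1547 / +2.0000)
    (1,8) via y @ 0.6000
    (0,8) via x @ 0.6004  # hit
  → r_6 = 0.6004
beam 7: φ=135°, α=195°
  direction (-0.9659, -0.2588); cell (1,7); t to first gridline: x 0.5383, y 2.7046 (then +1.0353 / +3.8637)
    (0,7) via x @ 0.5383  # hit
  → r_7 = 0.5383

ranges = [6.9364, 4.0184, 3.6028, 1.5011, 1.3459, 0.6004, 0.5383]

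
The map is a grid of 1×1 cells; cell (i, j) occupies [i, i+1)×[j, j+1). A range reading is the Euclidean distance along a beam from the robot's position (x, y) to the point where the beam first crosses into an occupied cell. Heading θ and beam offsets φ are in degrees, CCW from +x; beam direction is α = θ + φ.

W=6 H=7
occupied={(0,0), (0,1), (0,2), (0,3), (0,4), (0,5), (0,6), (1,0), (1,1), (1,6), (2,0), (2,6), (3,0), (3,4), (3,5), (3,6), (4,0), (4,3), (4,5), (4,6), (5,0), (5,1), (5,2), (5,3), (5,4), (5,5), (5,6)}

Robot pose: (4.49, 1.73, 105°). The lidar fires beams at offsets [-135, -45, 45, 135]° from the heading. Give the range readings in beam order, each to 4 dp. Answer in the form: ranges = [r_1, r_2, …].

beam 1: φ=-135°, α=330°
  cosα=0.8660 sinα=-0.5000 | (4,1) | tMaxX 0.5889 tMaxY 1.4600 | tΔX 1.1547 tΔY 2.0000
    t=0.5889 [x] (5,1) — stop
  → r_1 = 0.5889
beam 2: φ=-45°, α=60°
  cosα=0.5000 sinα=0.8660 | (4,1) | tMaxX 1.0200 tMaxY 0.3118 | tΔX 2.0000 tΔY 1.1547
    t=0.3118 [y] (4,2)
    t=1.0200 [x] (5,2) — stop
  → r_2 = 1.0200
beam 3: φ=45°, α=150°
  cosα=-0.8660 sinα=0.5000 | (4,1) | tMaxX 0.5658 tMaxY 0.5400 | tΔX 1.1547 tΔY 2.0000
    t=0.5400 [y] (4,2)
    t=0.5658 [x] (3,2)
    t=1.7205 [x] (2,2)
    t=2.5400 [y] (2,3)
    t=2.8752 [x] (1,3)
    t=4.0299 [x] (0,3) — stop
  → r_3 = 4.0299
beam 4: φ=135°, α=240°
  cosα=-0.5000 sinα=-0.8660 | (4,1) | tMaxX 0.9800 tMaxY 0.8429 | tΔX 2.0000 tΔY 1.1547
    t=0.8429 [y] (4,0) — stop
  → r_4 = 0.8429

ranges = [0.5889, 1.0200, 4.0299, 0.8429]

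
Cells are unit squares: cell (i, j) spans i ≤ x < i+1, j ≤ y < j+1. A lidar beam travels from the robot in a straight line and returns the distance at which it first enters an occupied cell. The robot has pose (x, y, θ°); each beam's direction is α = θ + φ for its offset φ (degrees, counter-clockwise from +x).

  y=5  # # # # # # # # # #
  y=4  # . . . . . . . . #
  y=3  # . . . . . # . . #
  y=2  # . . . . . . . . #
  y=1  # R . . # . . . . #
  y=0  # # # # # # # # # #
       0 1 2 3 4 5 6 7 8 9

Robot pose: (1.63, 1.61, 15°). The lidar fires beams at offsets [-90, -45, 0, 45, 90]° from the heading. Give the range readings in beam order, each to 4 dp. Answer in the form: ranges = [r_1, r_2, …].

ranges = [0.6315, 1.2200, 5.3705, 3.9144, 2.4341]

beam 1: φ=-90°, α=285°
  cosα=0.2588 sinα=-0.9659 | (1,1) | tMaxX 1.4296 tMaxY 0.6315 | tΔX 3.8637 tΔY 1.0353
    t=0.6315 [y] (1,0) — stop
  → r_1 = 0.6315
beam 2: φ=-45°, α=330°
  cosα=0.8660 sinα=-0.5000 | (1,1) | tMaxX 0.4272 tMaxY 1.2200 | tΔX 1.1547 tΔY 2.0000
    t=0.4272 [x] (2,1)
    t=1.2200 [y] (2,0) — stop
  → r_2 = 1.2200
beam 3: φ=0°, α=15°
  cosα=0.9659 sinα=0.2588 | (1,1) | tMaxX 0.3831 tMaxY 1.5068 | tΔX 1.0353 tΔY 3.8637
    t=0.3831 [x] (2,1)
    t=1.4183 [x] (3,1)
    t=1.5068 [y] (3,2)
    t=2.4536 [x] (4,2)
    t=3.4889 [x] (5,2)
    t=4.5242 [x] (6,2)
    t=5.3705 [y] (6,3) — stop
  → r_3 = 5.3705
beam 4: φ=45°, α=60°
  cosα=0.5000 sinα=0.8660 | (1,1) | tMaxX 0.7400 tMaxY 0.4503 | tΔX 2.0000 tΔY 1.1547
    t=0.4503 [y] (1,2)
    t=0.7400 [x] (2,2)
    t=1.6050 [y] (2,3)
    t=2.7400 [x] (3,3)
    t=2.7597 [y] (3,4)
    t=3.9144 [y] (3,5) — stop
  → r_4 = 3.9144
beam 5: φ=90°, α=105°
  cosα=-0.2588 sinα=0.9659 | (1,1) | tMaxX 2.4341 tMaxY 0.4038 | tΔX 3.8637 tΔY 1.0353
    t=0.4038 [y] (1,2)
    t=1.4390 [y] (1,3)
    t=2.4341 [x] (0,3) — stop
  → r_5 = 2.4341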